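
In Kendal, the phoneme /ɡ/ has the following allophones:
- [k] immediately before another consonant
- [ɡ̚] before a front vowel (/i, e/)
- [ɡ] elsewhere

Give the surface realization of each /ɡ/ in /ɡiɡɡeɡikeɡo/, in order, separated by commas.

[ɡ̚], [k], [ɡ̚], [ɡ̚], [ɡ]

Occurrence 1 (position 1): before a front vowel (/i, e/) → [ɡ̚].
Occurrence 2 (position 3): immediately before another consonant → [k].
Occurrence 3 (position 4): before a front vowel (/i, e/) → [ɡ̚].
Occurrence 4 (position 6): before a front vowel (/i, e/) → [ɡ̚].
Occurrence 5 (position 10): no conditioning environment matches → elsewhere allophone [ɡ].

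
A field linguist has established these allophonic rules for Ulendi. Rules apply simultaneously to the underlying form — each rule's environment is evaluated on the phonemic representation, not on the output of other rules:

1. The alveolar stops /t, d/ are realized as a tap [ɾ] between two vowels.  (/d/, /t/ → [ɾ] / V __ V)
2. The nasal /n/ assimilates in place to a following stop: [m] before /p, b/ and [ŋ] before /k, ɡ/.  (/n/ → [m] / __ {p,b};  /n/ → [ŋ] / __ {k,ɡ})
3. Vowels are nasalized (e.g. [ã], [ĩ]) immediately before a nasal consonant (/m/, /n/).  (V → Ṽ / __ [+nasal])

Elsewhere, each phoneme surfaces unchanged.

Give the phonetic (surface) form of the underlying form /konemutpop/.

[kõnẽmutpop]

/k/ (word-initial) is unaffected → [k].
/o/ — between /k/ and /n/, before a nasal consonant — surfaces as [õ] (rule 3).
/n/ — between /o/ and /e/; rule 2 does not apply here → [n].
/e/ (between /n/ and /m/) occurs before a nasal consonant → [ẽ] by rule 3.
/m/ stays [m].
/u/ — between /m/ and /t/; rule 3 does not apply here → [u].
/t/ (between /u/ and /p/) is in the target of rule 1 but the environment (between two vowels) is not met → [t].
/p/ stays [p].
/o/ (between /p/ and /p/) fails the environment for rule 3, so it stays [o].
/p/ (word-final) is unaffected → [p].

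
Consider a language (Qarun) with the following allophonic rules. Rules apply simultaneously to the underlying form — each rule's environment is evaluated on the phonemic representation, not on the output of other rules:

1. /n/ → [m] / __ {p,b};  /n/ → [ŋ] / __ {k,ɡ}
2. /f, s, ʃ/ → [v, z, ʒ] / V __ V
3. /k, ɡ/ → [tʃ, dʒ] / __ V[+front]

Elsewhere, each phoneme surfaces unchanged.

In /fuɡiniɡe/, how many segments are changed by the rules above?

Segments that undergo a rule: /ɡ/ → [dʒ] (rule 3); /ɡ/ → [dʒ] (rule 3).
All other segments surface unchanged.

2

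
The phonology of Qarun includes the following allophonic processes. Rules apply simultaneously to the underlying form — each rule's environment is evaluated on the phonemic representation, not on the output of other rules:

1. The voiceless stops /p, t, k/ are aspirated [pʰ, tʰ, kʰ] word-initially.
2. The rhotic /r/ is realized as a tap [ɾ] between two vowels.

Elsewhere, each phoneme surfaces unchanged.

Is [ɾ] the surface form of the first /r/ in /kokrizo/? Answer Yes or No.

/r/ (between /k/ and /i/): rule 2 targets it, but not between two vowels → unchanged [r].
The actual realization is [r], not [ɾ].

No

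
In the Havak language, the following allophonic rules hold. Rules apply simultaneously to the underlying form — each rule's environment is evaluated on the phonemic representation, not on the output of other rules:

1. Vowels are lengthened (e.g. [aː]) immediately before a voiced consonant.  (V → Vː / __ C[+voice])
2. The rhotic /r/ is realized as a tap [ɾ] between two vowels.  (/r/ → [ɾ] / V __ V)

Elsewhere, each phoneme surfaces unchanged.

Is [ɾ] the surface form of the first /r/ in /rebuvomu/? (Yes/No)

No

/r/ — word-initial; rule 2 does not apply here → [r].
The actual realization is [r], not [ɾ].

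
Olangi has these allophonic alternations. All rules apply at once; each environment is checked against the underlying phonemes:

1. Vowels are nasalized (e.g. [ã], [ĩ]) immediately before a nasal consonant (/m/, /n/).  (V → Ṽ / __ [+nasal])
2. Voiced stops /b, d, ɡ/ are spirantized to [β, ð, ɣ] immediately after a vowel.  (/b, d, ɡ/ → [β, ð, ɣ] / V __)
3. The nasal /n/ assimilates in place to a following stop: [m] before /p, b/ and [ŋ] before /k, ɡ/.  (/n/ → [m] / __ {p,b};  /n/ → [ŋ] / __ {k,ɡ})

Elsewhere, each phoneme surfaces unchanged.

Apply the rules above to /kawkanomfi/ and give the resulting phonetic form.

[kawkãnõmfi]

/k/ (word-initial): no rule targets it → [k].
/a/ (between /k/ and /w/) fails the environment for rule 1, so it stays [a].
/w/ (between /a/ and /k/) is unaffected → [w].
/k/ stays [k].
/a/ — between /k/ and /n/, before a nasal consonant — surfaces as [ã] (rule 1).
/n/ — between /a/ and /o/; rule 3 does not apply here → [n].
/o/ meets the environment for rule 1 (before a nasal consonant) → [õ].
/m/ — not in any rule's target class → [m].
/f/ (between /m/ and /i/) is unaffected → [f].
/i/ (word-final) is in the target of rule 1 but the environment (before a nasal consonant) is not met → [i].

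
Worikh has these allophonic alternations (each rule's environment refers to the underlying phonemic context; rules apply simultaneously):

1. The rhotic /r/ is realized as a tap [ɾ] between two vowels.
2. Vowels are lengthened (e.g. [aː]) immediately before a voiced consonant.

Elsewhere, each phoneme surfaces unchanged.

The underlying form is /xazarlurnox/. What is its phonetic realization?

[xaːzaːrluːrnox]

/x/ stays [x].
/a/ (between /x/ and /z/): before a voiced consonant, so rule 2 applies → [aː].
/z/ stays [z].
/a/ — between /z/ and /r/, before a voiced consonant — surfaces as [aː] (rule 2).
/r/ (between /a/ and /l/): rule 1 targets it, but not between two vowels → unchanged [r].
/l/ stays [l].
/u/ — between /l/ and /r/, before a voiced consonant — surfaces as [uː] (rule 2).
/r/ — between /u/ and /n/; rule 1 does not apply here → [r].
/n/ (between /r/ and /o/): no rule targets it → [n].
/o/ (between /n/ and /x/) fails the environment for rule 2, so it stays [o].
/x/ (word-final): no rule targets it → [x].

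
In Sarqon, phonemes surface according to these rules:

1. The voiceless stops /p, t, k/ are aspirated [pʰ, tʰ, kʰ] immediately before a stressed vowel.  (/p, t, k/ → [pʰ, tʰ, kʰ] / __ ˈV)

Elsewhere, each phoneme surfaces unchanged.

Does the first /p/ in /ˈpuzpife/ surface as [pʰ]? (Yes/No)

Yes

Rule 1 applies to /p/ (word-initial: immediately before a stressed vowel) → [pʰ].
The actual realization is [pʰ], which matches [pʰ].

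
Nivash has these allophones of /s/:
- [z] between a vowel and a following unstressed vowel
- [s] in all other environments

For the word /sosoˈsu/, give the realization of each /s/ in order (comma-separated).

[s], [z], [s]

Occurrence 1 (position 1): no conditioning environment matches → elsewhere allophone [s].
Occurrence 2 (position 3): between a vowel and a following unstressed vowel → [z].
Occurrence 3 (position 5): no conditioning environment matches → elsewhere allophone [s].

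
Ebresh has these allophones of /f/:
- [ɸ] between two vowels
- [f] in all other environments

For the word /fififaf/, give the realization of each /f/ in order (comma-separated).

[f], [ɸ], [ɸ], [f]

Occurrence 1 (position 1): no conditioning environment matches → elsewhere allophone [f].
Occurrence 2 (position 3): between two vowels → [ɸ].
Occurrence 3 (position 5): between two vowels → [ɸ].
Occurrence 4 (position 7): no conditioning environment matches → elsewhere allophone [f].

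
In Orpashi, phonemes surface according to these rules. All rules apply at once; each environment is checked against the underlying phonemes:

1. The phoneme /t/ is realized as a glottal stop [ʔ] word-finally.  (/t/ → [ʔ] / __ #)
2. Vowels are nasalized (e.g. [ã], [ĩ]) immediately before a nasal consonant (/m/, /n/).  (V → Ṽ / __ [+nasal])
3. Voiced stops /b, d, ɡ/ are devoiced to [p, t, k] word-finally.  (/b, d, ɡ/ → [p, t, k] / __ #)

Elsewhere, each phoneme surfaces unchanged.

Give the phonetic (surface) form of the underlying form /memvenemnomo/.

[mẽmvẽnẽmnõmo]

/m/ (word-initial) is unaffected → [m].
/e/ meets the environment for rule 2 (before a nasal consonant) → [ẽ].
/m/ (between /e/ and /v/) is unaffected → [m].
/v/ — not in any rule's target class → [v].
/e/ meets the environment for rule 2 (before a nasal consonant) → [ẽ].
/n/ — not in any rule's target class → [n].
/e/ (between /n/ and /m/) occurs before a nasal consonant → [ẽ] by rule 2.
/m/ (between /e/ and /n/): no rule targets it → [m].
/n/ (between /m/ and /o/): no rule targets it → [n].
/o/ (between /n/ and /m/): before a nasal consonant, so rule 2 applies → [õ].
/m/ (between /o/ and /o/): no rule targets it → [m].
/o/ (word-final): rule 2 targets it, but not before a nasal consonant → unchanged [o].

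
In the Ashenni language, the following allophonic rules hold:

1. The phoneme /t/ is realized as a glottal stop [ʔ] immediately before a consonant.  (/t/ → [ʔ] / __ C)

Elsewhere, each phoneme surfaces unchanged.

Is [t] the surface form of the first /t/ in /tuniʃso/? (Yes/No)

Yes

/t/ (word-initial): rule 1 targets it, but not immediately before a consonant → unchanged [t].
The actual realization is [t], which matches [t].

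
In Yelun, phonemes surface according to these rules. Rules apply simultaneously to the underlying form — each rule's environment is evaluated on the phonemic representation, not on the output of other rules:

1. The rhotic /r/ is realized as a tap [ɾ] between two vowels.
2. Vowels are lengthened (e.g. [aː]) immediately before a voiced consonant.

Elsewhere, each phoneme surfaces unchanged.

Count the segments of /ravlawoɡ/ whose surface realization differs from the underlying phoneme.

3

Segments that undergo a rule: /a/ → [aː] (rule 2); /a/ → [aː] (rule 2); /o/ → [oː] (rule 2).
All other segments surface unchanged.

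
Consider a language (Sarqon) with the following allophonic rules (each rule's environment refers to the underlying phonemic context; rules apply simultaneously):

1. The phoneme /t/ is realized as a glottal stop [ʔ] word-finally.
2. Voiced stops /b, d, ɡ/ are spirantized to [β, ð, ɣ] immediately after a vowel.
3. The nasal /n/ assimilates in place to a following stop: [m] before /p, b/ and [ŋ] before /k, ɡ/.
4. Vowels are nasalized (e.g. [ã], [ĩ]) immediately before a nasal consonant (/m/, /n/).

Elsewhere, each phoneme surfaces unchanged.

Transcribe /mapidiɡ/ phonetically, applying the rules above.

[mapiðiɣ]

/m/ stays [m].
/a/ (between /m/ and /p/) fails the environment for rule 4, so it stays [a].
/p/ (between /a/ and /i/): no rule targets it → [p].
/i/ (between /p/ and /d/): rule 4 targets it, but not before a nasal consonant → unchanged [i].
Rule 2 applies to /d/ (between /i/ and /i/: immediately after a vowel) → [ð].
/i/ (between /d/ and /ɡ/): rule 4 targets it, but not before a nasal consonant → unchanged [i].
/ɡ/ meets the environment for rule 2 (immediately after a vowel) → [ɣ].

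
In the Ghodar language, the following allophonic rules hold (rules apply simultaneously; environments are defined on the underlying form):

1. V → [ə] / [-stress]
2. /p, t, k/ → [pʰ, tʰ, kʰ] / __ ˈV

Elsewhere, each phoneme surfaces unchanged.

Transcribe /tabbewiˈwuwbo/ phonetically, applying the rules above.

/t/ (word-initial): rule 2 targets it, but not immediately before a stressed vowel → unchanged [t].
/a/ meets the environment for rule 1 (in an unstressed syllable) → [ə].
/b/ (between /a/ and /b/): no rule targets it → [b].
/b/ (between /b/ and /e/): no rule targets it → [b].
/e/ (between /b/ and /w/): in an unstressed syllable, so rule 1 applies → [ə].
/w/ (between /e/ and /i/) is unaffected → [w].
/i/ meets the environment for rule 1 (in an unstressed syllable) → [ə].
/w/ (between /i/ and /u/): no rule targets it → [w].
/u/ (between /w/ and /w/): rule 1 targets it, but not in an unstressed syllable → unchanged [u].
/w/ (between /u/ and /b/): no rule targets it → [w].
/b/ stays [b].
/o/ — word-final, in an unstressed syllable — surfaces as [ə] (rule 1).

[təbbəwəˈwuwbə]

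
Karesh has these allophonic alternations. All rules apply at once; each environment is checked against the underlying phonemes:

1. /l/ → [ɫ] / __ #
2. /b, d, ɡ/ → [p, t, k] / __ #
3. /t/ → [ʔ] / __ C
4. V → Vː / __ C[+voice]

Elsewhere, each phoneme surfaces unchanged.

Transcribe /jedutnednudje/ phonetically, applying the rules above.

[jeːduʔneːdnuːdje]

/j/ stays [j].
Rule 4 applies to /e/ (between /j/ and /d/: before a voiced consonant) → [eː].
/d/ (between /e/ and /u/) fails the environment for rule 2, so it stays [d].
/u/ (between /d/ and /t/) fails the environment for rule 4, so it stays [u].
Rule 3 applies to /t/ (between /u/ and /n/: immediately before a consonant) → [ʔ].
/n/ stays [n].
/e/ — between /n/ and /d/, before a voiced consonant — surfaces as [eː] (rule 4).
/d/ — between /e/ and /n/; rule 2 does not apply here → [d].
/n/ (between /d/ and /u/) is unaffected → [n].
Rule 4 applies to /u/ (between /n/ and /d/: before a voiced consonant) → [uː].
/d/ (between /u/ and /j/) fails the environment for rule 2, so it stays [d].
/j/ (between /d/ and /e/): no rule targets it → [j].
/e/ — word-final; rule 4 does not apply here → [e].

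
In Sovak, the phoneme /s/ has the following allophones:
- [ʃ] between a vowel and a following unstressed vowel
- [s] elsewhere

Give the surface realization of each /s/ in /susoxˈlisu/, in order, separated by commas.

Occurrence 1 (position 1): no conditioning environment matches → elsewhere allophone [s].
Occurrence 2 (position 3): between a vowel and a following unstressed vowel → [ʃ].
Occurrence 3 (position 8): between a vowel and a following unstressed vowel → [ʃ].

[s], [ʃ], [ʃ]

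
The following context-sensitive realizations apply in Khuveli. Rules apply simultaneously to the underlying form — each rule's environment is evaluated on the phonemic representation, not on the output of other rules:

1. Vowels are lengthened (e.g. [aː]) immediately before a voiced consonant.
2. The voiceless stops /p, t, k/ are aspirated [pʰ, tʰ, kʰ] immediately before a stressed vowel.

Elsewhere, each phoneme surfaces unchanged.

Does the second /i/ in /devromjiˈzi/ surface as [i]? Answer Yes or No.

/i/ (word-final) fails the environment for rule 1, so it stays [i].
The actual realization is [i], which matches [i].

Yes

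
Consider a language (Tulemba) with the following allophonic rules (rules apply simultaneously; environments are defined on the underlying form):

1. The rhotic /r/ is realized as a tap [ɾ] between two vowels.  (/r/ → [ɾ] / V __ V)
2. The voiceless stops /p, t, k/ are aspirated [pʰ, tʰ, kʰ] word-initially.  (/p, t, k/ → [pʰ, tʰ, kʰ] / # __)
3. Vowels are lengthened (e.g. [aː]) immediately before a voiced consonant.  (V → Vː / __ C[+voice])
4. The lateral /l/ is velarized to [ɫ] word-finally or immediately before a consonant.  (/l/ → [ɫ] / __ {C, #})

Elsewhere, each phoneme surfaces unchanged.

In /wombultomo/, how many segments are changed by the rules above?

Segments that undergo a rule: /o/ → [oː] (rule 3); /u/ → [uː] (rule 3); /l/ → [ɫ] (rule 4); /o/ → [oː] (rule 3).
All other segments surface unchanged.

4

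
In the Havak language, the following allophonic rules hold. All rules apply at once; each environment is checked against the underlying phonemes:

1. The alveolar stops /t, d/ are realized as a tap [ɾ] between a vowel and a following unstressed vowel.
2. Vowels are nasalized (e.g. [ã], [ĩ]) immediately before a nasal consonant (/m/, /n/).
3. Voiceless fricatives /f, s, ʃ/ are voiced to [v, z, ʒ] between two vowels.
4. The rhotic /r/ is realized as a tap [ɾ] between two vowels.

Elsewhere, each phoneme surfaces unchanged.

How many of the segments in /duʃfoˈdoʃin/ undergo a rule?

Segments that undergo a rule: /ʃ/ → [ʒ] (rule 3); /i/ → [ĩ] (rule 2).
All other segments surface unchanged.

2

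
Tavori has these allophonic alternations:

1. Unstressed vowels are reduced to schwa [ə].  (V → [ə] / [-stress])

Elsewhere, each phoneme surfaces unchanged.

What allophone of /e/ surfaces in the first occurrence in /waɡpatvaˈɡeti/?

/e/ (between /ɡ/ and /t/): rule 1 targets it, but not in an unstressed syllable → unchanged [e].

[e]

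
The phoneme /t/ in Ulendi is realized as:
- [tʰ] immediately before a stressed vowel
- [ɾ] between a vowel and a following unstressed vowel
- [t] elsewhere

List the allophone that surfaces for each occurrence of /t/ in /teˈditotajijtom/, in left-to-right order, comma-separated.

Occurrence 1 (position 1): no conditioning environment matches → elsewhere allophone [t].
Occurrence 2 (position 5): between a vowel and an unstressed vowel → [ɾ].
Occurrence 3 (position 7): between a vowel and an unstressed vowel → [ɾ].
Occurrence 4 (position 12): no conditioning environment matches → elsewhere allophone [t].

[t], [ɾ], [ɾ], [t]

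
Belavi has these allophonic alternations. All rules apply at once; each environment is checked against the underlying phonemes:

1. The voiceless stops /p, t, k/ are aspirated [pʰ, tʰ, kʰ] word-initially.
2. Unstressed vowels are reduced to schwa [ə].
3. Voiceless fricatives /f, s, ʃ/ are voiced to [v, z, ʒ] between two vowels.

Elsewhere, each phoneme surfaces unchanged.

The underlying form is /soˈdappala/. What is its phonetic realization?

/s/ (word-initial) is in the target of rule 3 but the environment (between two vowels) is not met → [s].
/o/ meets the environment for rule 2 (in an unstressed syllable) → [ə].
/d/ — not in any rule's target class → [d].
/a/ (between /d/ and /p/) is in the target of rule 2 but the environment (in an unstressed syllable) is not met → [a].
/p/ (between /a/ and /p/) fails the environment for rule 1, so it stays [p].
/p/ (between /p/ and /a/) fails the environment for rule 1, so it stays [p].
Rule 2 applies to /a/ (between /p/ and /l/: in an unstressed syllable) → [ə].
/l/ — not in any rule's target class → [l].
/a/ (word-final) occurs in an unstressed syllable → [ə] by rule 2.

[səˈdappələ]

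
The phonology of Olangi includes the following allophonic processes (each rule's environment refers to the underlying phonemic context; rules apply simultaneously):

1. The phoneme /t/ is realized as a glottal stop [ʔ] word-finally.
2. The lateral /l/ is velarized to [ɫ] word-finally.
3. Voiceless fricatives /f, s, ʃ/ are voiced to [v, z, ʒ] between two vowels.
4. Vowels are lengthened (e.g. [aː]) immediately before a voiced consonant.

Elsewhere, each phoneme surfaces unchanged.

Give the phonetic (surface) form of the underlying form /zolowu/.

/z/ (word-initial): no rule targets it → [z].
Rule 4 applies to /o/ (between /z/ and /l/: before a voiced consonant) → [oː].
/l/ (between /o/ and /o/): rule 2 targets it, but not word-finally → unchanged [l].
/o/ (between /l/ and /w/) occurs before a voiced consonant → [oː] by rule 4.
/w/ (between /o/ and /u/): no rule targets it → [w].
/u/ (word-final): rule 4 targets it, but not before a voiced consonant → unchanged [u].

[zoːloːwu]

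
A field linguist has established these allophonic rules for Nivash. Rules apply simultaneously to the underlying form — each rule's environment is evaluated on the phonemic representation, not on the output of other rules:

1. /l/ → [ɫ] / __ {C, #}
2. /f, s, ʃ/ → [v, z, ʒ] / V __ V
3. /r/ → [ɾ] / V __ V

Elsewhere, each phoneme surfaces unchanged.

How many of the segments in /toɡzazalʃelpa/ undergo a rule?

2

Segments that undergo a rule: /l/ → [ɫ] (rule 1); /l/ → [ɫ] (rule 1).
All other segments surface unchanged.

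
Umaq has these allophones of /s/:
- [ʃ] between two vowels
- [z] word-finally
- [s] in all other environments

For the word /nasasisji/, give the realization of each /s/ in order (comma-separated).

[ʃ], [ʃ], [s]

Occurrence 1 (position 3): between two vowels → [ʃ].
Occurrence 2 (position 5): between two vowels → [ʃ].
Occurrence 3 (position 7): no conditioning environment matches → elsewhere allophone [s].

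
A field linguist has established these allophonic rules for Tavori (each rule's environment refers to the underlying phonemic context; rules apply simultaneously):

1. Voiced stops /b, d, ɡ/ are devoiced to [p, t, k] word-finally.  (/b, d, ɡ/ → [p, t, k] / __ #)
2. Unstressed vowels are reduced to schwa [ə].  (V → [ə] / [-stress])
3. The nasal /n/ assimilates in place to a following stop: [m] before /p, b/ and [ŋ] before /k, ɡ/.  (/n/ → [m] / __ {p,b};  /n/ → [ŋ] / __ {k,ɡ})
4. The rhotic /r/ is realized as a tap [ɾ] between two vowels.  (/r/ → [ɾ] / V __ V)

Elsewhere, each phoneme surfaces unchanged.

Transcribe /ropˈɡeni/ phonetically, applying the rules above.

/r/ — word-initial; rule 4 does not apply here → [r].
/o/ meets the environment for rule 2 (in an unstressed syllable) → [ə].
/ɡ/ (between /p/ and /e/): rule 1 targets it, but not word-finally → unchanged [ɡ].
/e/ — between /ɡ/ and /n/; rule 2 does not apply here → [e].
/n/ (between /e/ and /i/) is in the target of rule 3 but the environment (before a labial or velar stop) is not met → [n].
/i/ meets the environment for rule 2 (in an unstressed syllable) → [ə].

[rəpˈɡenə]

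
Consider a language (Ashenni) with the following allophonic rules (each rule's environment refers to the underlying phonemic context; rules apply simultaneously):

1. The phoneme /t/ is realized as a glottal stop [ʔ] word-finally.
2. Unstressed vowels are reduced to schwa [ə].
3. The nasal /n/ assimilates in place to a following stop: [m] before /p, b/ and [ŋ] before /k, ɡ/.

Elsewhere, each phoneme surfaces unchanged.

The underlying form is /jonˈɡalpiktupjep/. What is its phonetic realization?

/o/ meets the environment for rule 2 (in an unstressed syllable) → [ə].
/n/ meets the environment for rule 3 (before a labial or velar stop) → [ŋ].
/a/ (between /ɡ/ and /l/) is in the target of rule 2 but the environment (in an unstressed syllable) is not met → [a].
/i/ meets the environment for rule 2 (in an unstressed syllable) → [ə].
/t/ (between /k/ and /u/) is in the target of rule 1 but the environment (word-finally) is not met → [t].
/u/ meets the environment for rule 2 (in an unstressed syllable) → [ə].
/e/ (between /j/ and /p/) occurs in an unstressed syllable → [ə] by rule 2.

[jəŋˈɡalpəktəpjəp]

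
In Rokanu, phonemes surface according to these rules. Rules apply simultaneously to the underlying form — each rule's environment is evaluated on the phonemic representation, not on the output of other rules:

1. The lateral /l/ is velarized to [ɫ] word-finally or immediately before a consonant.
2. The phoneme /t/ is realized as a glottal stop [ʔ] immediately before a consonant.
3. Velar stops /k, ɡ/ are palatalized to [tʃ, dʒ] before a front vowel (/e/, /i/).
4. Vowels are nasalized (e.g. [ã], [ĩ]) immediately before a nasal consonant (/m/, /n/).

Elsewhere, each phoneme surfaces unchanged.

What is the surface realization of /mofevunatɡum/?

[mofevũnaʔɡũm]

/m/ stays [m].
/o/ — between /m/ and /f/; rule 4 does not apply here → [o].
/f/ stays [f].
/e/ (between /f/ and /v/): rule 4 targets it, but not before a nasal consonant → unchanged [e].
/v/ stays [v].
/u/ — between /v/ and /n/, before a nasal consonant — surfaces as [ũ] (rule 4).
/n/ stays [n].
/a/ (between /n/ and /t/): rule 4 targets it, but not before a nasal consonant → unchanged [a].
/t/ meets the environment for rule 2 (immediately before a consonant) → [ʔ].
/ɡ/ (between /t/ and /u/) is in the target of rule 3 but the environment (before a front vowel) is not met → [ɡ].
/u/ — between /ɡ/ and /m/, before a nasal consonant — surfaces as [ũ] (rule 4).
/m/ stays [m].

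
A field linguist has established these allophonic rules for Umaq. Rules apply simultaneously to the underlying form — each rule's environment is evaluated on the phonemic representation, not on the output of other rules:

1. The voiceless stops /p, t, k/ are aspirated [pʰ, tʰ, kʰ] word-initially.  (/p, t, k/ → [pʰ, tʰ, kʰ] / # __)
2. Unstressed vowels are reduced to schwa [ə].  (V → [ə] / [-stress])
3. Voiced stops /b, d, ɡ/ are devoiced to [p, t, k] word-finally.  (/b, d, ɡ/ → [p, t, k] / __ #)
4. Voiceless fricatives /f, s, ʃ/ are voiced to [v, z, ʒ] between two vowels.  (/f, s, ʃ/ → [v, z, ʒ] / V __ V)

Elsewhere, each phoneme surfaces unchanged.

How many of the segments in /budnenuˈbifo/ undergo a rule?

Segments that undergo a rule: /u/ → [ə] (rule 2); /e/ → [ə] (rule 2); /u/ → [ə] (rule 2); /f/ → [v] (rule 4); /o/ → [ə] (rule 2).
All other segments surface unchanged.

5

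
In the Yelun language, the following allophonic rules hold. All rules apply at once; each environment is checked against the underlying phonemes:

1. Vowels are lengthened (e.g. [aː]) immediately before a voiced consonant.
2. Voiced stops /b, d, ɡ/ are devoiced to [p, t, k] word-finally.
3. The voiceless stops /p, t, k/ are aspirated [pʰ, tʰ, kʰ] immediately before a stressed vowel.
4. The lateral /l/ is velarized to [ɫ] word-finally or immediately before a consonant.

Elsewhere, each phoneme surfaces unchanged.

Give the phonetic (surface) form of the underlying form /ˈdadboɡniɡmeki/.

/d/ — word-initial; rule 2 does not apply here → [d].
/a/ meets the environment for rule 1 (before a voiced consonant) → [aː].
/d/ (between /a/ and /b/) fails the environment for rule 2, so it stays [d].
/b/ (between /d/ and /o/) is in the target of rule 2 but the environment (word-finally) is not met → [b].
/o/ (between /b/ and /ɡ/): before a voiced consonant, so rule 1 applies → [oː].
/ɡ/ (between /o/ and /n/) fails the environment for rule 2, so it stays [ɡ].
/n/ stays [n].
/i/ — between /n/ and /ɡ/, before a voiced consonant — surfaces as [iː] (rule 1).
/ɡ/ (between /i/ and /m/) fails the environment for rule 2, so it stays [ɡ].
/m/ (between /ɡ/ and /e/) is unaffected → [m].
/e/ (between /m/ and /k/) fails the environment for rule 1, so it stays [e].
/k/ (between /e/ and /i/) is in the target of rule 3 but the environment (immediately before a stressed vowel) is not met → [k].
/i/ (word-final) fails the environment for rule 1, so it stays [i].

[ˈdaːdboːɡniːɡmeki]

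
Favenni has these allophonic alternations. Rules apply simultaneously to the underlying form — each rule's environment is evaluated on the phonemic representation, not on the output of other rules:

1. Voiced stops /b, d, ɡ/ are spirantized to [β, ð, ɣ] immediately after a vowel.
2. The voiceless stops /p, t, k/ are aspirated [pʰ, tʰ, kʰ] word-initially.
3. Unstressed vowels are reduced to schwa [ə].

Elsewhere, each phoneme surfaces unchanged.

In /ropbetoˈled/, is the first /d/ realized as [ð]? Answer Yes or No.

/d/ — word-final, immediately after a vowel — surfaces as [ð] (rule 1).
The actual realization is [ð], which matches [ð].

Yes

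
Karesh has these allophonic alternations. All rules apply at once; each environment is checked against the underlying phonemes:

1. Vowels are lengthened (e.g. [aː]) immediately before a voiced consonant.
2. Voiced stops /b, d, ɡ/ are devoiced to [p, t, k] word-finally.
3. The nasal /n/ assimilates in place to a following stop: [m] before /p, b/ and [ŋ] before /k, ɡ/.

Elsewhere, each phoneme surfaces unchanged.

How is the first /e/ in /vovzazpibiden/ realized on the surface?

/e/ meets the environment for rule 1 (before a voiced consonant) → [eː].

[eː]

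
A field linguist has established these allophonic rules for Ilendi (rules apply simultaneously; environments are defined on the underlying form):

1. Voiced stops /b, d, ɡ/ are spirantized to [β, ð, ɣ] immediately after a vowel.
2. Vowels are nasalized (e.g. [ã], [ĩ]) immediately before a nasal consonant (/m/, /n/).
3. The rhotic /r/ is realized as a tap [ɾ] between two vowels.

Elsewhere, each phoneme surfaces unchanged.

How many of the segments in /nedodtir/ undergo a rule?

Segments that undergo a rule: /d/ → [ð] (rule 1); /d/ → [ð] (rule 1).
All other segments surface unchanged.

2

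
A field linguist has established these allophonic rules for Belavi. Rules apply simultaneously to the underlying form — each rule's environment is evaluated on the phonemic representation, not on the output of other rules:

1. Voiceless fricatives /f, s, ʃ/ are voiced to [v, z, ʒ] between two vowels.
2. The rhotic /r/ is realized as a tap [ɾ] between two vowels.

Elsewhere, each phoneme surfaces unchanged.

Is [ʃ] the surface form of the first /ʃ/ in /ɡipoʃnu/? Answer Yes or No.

Yes

/ʃ/ (between /o/ and /n/): rule 1 targets it, but not between two vowels → unchanged [ʃ].
The actual realization is [ʃ], which matches [ʃ].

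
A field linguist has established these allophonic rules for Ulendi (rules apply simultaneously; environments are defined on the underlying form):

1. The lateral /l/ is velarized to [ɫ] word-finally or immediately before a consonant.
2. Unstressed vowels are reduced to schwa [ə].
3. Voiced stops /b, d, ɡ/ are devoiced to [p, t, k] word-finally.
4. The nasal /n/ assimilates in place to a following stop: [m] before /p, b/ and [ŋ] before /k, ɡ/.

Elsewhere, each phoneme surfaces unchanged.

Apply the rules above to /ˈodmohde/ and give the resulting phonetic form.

/o/ (word-initial): rule 2 targets it, but not in an unstressed syllable → unchanged [o].
/d/ (between /o/ and /m/): rule 3 targets it, but not word-finally → unchanged [d].
/m/ (between /d/ and /o/): no rule targets it → [m].
/o/ (between /m/ and /h/): in an unstressed syllable, so rule 2 applies → [ə].
/h/ (between /o/ and /d/) is unaffected → [h].
/d/ — between /h/ and /e/; rule 3 does not apply here → [d].
/e/ (word-final): in an unstressed syllable, so rule 2 applies → [ə].

[ˈodməhdə]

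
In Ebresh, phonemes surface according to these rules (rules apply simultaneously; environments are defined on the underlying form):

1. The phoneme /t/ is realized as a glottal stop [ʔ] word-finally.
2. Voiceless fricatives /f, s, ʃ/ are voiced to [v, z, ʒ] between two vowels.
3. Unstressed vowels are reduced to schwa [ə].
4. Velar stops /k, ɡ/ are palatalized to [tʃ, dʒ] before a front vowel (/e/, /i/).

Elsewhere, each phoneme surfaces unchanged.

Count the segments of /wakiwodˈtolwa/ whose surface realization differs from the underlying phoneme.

Segments that undergo a rule: /a/ → [ə] (rule 3); /k/ → [tʃ] (rule 4); /i/ → [ə] (rule 3); /o/ → [ə] (rule 3); /a/ → [ə] (rule 3).
All other segments surface unchanged.

5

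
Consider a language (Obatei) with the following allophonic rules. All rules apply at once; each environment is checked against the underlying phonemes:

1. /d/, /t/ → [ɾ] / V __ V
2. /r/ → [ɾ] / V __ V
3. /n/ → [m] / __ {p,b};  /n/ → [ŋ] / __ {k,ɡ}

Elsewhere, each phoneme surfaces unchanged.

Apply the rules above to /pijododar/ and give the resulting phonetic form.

/d/ (between /o/ and /o/) occurs between two vowels → [ɾ] by rule 1.
/d/ (between /o/ and /a/) occurs between two vowels → [ɾ] by rule 1.
/r/ — word-final; rule 2 does not apply here → [r].

[pijoɾoɾar]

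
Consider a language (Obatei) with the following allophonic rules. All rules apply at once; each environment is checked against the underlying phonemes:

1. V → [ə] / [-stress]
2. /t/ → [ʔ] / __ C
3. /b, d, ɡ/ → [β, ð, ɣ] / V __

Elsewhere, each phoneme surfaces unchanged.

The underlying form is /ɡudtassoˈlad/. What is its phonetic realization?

[ɡəðtəssəˈlað]

/ɡ/ (word-initial) fails the environment for rule 3, so it stays [ɡ].
/u/ (between /ɡ/ and /d/): in an unstressed syllable, so rule 1 applies → [ə].
/d/ (between /u/ and /t/): immediately after a vowel, so rule 3 applies → [ð].
/t/ — between /d/ and /a/; rule 2 does not apply here → [t].
/a/ (between /t/ and /s/) occurs in an unstressed syllable → [ə] by rule 1.
/o/ — between /s/ and /l/, in an unstressed syllable — surfaces as [ə] (rule 1).
/a/ (between /l/ and /d/) is in the target of rule 1 but the environment (in an unstressed syllable) is not met → [a].
/d/ (word-final) occurs immediately after a vowel → [ð] by rule 3.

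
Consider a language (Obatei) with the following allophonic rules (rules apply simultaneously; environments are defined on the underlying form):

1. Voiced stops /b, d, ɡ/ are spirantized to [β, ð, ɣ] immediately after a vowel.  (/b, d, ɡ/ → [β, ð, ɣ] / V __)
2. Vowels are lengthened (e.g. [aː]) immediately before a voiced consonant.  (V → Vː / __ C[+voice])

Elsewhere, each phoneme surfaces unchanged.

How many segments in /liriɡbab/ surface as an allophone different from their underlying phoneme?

Segments that undergo a rule: /i/ → [iː] (rule 2); /i/ → [iː] (rule 2); /ɡ/ → [ɣ] (rule 1); /a/ → [aː] (rule 2); /b/ → [β] (rule 1).
All other segments surface unchanged.

5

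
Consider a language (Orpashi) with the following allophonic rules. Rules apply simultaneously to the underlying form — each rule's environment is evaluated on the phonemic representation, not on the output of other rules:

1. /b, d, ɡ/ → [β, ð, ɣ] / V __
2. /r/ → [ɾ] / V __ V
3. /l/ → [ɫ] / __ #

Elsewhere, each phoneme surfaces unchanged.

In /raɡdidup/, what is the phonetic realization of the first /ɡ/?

/ɡ/ meets the environment for rule 1 (immediately after a vowel) → [ɣ].

[ɣ]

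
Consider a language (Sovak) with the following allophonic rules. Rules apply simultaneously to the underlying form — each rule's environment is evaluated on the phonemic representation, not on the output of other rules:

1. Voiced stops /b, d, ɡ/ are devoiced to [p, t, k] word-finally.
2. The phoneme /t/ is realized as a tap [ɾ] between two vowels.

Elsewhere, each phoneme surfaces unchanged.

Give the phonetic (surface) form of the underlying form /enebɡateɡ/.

[enebɡaɾek]

/b/ (between /e/ and /ɡ/) is in the target of rule 1 but the environment (word-finally) is not met → [b].
/ɡ/ (between /b/ and /a/) fails the environment for rule 1, so it stays [ɡ].
/t/ meets the environment for rule 2 (between two vowels) → [ɾ].
Rule 1 applies to /ɡ/ (word-final: word-finally) → [k].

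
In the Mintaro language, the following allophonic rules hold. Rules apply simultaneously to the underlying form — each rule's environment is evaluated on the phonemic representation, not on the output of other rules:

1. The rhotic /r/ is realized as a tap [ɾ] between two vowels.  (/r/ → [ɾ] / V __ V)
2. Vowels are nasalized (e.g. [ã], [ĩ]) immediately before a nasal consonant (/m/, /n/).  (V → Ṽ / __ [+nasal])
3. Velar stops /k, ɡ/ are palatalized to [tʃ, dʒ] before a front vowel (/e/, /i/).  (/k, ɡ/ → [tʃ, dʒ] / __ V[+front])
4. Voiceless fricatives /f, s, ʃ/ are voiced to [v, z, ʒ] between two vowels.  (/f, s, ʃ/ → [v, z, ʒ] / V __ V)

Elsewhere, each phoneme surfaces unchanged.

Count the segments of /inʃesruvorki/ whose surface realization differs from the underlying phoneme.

2

Segments that undergo a rule: /i/ → [ĩ] (rule 2); /k/ → [tʃ] (rule 3).
All other segments surface unchanged.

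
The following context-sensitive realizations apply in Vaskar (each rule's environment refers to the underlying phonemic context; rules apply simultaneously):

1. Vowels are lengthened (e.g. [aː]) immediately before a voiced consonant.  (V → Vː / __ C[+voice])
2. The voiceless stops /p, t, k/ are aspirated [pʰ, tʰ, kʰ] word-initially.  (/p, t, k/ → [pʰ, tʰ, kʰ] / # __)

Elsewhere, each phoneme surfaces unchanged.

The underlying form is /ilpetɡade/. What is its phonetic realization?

/i/ (word-initial) occurs before a voiced consonant → [iː] by rule 1.
/p/ (between /l/ and /e/): rule 2 targets it, but not word-initially → unchanged [p].
/e/ (between /p/ and /t/) is in the target of rule 1 but the environment (before a voiced consonant) is not met → [e].
/t/ (between /e/ and /ɡ/) fails the environment for rule 2, so it stays [t].
/a/ — between /ɡ/ and /d/, before a voiced consonant — surfaces as [aː] (rule 1).
/e/ (word-final): rule 1 targets it, but not before a voiced consonant → unchanged [e].

[iːlpetɡaːde]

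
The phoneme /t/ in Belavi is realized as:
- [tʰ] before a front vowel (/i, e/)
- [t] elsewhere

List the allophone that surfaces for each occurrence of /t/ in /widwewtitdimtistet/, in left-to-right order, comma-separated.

Occurrence 1 (position 7): before a front vowel (/i, e/) → [tʰ].
Occurrence 2 (position 9): no conditioning environment matches → elsewhere allophone [t].
Occurrence 3 (position 13): before a front vowel (/i, e/) → [tʰ].
Occurrence 4 (position 16): before a front vowel (/i, e/) → [tʰ].
Occurrence 5 (position 18): no conditioning environment matches → elsewhere allophone [t].

[tʰ], [t], [tʰ], [tʰ], [t]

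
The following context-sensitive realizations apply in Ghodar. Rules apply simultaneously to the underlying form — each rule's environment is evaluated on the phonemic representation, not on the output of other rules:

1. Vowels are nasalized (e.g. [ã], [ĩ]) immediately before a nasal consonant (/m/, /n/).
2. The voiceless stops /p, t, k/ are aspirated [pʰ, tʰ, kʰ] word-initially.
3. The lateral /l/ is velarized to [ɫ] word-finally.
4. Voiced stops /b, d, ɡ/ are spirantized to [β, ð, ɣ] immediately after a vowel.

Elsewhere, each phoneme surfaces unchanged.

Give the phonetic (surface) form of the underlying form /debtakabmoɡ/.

[deβtakaβmoɣ]

/d/ (word-initial) fails the environment for rule 4, so it stays [d].
/e/ (between /d/ and /b/) fails the environment for rule 1, so it stays [e].
/b/ (between /e/ and /t/) occurs immediately after a vowel → [β] by rule 4.
/t/ — between /b/ and /a/; rule 2 does not apply here → [t].
/a/ (between /t/ and /k/) fails the environment for rule 1, so it stays [a].
/k/ — between /a/ and /a/; rule 2 does not apply here → [k].
/a/ (between /k/ and /b/): rule 1 targets it, but not before a nasal consonant → unchanged [a].
/b/ (between /a/ and /m/) occurs immediately after a vowel → [β] by rule 4.
/m/ stays [m].
/o/ (between /m/ and /ɡ/): rule 1 targets it, but not before a nasal consonant → unchanged [o].
/ɡ/ (word-final): immediately after a vowel, so rule 4 applies → [ɣ].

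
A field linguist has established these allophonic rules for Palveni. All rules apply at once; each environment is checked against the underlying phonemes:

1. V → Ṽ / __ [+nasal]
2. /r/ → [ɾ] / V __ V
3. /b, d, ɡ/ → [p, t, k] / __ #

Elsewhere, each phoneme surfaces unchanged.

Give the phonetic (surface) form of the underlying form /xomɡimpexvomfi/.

/x/ (word-initial): no rule targets it → [x].
/o/ — between /x/ and /m/, before a nasal consonant — surfaces as [õ] (rule 1).
/m/ — not in any rule's target class → [m].
/ɡ/ (between /m/ and /i/) is in the target of rule 3 but the environment (word-finally) is not met → [ɡ].
/i/ (between /ɡ/ and /m/) occurs before a nasal consonant → [ĩ] by rule 1.
/m/ (between /i/ and /p/) is unaffected → [m].
/p/ (between /m/ and /e/) is unaffected → [p].
/e/ — between /p/ and /x/; rule 1 does not apply here → [e].
/x/ stays [x].
/v/ (between /x/ and /o/): no rule targets it → [v].
/o/ (between /v/ and /m/) occurs before a nasal consonant → [õ] by rule 1.
/m/ — not in any rule's target class → [m].
/f/ (between /m/ and /i/): no rule targets it → [f].
/i/ (word-final): rule 1 targets it, but not before a nasal consonant → unchanged [i].

[xõmɡĩmpexvõmfi]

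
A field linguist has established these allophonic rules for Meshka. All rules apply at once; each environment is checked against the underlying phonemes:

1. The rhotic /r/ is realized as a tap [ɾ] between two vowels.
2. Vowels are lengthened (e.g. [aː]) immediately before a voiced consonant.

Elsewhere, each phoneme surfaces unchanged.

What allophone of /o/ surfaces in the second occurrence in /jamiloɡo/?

[o]

/o/ (word-final) is in the target of rule 2 but the environment (before a voiced consonant) is not met → [o].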